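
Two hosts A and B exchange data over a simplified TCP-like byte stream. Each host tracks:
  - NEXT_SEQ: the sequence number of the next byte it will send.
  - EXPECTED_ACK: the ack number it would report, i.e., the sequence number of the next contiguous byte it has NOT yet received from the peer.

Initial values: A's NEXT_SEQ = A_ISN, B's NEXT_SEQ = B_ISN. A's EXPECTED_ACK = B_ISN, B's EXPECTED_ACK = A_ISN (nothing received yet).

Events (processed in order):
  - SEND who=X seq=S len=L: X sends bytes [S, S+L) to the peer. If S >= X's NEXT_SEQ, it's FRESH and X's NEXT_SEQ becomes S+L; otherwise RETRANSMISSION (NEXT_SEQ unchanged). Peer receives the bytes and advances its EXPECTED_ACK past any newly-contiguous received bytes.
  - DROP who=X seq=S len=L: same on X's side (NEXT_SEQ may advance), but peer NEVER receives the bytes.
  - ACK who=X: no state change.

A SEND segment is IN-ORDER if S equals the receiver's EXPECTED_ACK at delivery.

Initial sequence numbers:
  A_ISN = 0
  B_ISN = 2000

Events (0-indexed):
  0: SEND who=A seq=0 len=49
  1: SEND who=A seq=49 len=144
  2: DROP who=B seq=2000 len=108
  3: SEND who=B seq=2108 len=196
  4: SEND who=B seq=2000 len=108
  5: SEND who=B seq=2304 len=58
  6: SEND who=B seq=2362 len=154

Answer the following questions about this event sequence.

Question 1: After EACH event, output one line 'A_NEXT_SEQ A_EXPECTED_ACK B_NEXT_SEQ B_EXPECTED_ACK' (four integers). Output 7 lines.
49 2000 2000 49
193 2000 2000 193
193 2000 2108 193
193 2000 2304 193
193 2304 2304 193
193 2362 2362 193
193 2516 2516 193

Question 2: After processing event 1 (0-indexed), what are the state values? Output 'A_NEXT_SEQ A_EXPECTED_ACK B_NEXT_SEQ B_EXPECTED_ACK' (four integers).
After event 0: A_seq=49 A_ack=2000 B_seq=2000 B_ack=49
After event 1: A_seq=193 A_ack=2000 B_seq=2000 B_ack=193

193 2000 2000 193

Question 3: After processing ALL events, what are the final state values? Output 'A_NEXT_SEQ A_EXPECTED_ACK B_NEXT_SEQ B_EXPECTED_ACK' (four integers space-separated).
After event 0: A_seq=49 A_ack=2000 B_seq=2000 B_ack=49
After event 1: A_seq=193 A_ack=2000 B_seq=2000 B_ack=193
After event 2: A_seq=193 A_ack=2000 B_seq=2108 B_ack=193
After event 3: A_seq=193 A_ack=2000 B_seq=2304 B_ack=193
After event 4: A_seq=193 A_ack=2304 B_seq=2304 B_ack=193
After event 5: A_seq=193 A_ack=2362 B_seq=2362 B_ack=193
After event 6: A_seq=193 A_ack=2516 B_seq=2516 B_ack=193

Answer: 193 2516 2516 193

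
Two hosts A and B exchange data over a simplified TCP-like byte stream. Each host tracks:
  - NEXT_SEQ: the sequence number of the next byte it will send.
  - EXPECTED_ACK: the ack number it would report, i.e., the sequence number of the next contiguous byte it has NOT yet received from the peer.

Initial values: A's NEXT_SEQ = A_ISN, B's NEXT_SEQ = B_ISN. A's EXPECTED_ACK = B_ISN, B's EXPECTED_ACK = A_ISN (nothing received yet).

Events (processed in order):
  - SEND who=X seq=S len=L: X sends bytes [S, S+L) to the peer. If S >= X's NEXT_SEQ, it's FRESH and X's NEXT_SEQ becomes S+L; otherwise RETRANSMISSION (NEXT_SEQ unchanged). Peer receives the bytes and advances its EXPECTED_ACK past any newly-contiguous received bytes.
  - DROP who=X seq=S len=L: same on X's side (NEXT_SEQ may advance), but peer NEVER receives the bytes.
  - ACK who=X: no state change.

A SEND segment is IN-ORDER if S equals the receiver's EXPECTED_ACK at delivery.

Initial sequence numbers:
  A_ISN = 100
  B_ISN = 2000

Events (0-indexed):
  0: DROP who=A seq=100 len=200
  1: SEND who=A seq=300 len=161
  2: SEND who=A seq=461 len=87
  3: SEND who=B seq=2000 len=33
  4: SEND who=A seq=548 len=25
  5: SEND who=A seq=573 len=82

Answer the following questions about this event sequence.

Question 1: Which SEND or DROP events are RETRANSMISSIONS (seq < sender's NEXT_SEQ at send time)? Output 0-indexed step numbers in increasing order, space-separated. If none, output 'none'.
Answer: none

Derivation:
Step 0: DROP seq=100 -> fresh
Step 1: SEND seq=300 -> fresh
Step 2: SEND seq=461 -> fresh
Step 3: SEND seq=2000 -> fresh
Step 4: SEND seq=548 -> fresh
Step 5: SEND seq=573 -> fresh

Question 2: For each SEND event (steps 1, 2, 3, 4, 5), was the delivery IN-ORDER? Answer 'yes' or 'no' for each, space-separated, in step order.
Step 1: SEND seq=300 -> out-of-order
Step 2: SEND seq=461 -> out-of-order
Step 3: SEND seq=2000 -> in-order
Step 4: SEND seq=548 -> out-of-order
Step 5: SEND seq=573 -> out-of-order

Answer: no no yes no no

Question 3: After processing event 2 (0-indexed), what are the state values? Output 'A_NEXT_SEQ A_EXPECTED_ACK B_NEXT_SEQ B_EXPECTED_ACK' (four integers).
After event 0: A_seq=300 A_ack=2000 B_seq=2000 B_ack=100
After event 1: A_seq=461 A_ack=2000 B_seq=2000 B_ack=100
After event 2: A_seq=548 A_ack=2000 B_seq=2000 B_ack=100

548 2000 2000 100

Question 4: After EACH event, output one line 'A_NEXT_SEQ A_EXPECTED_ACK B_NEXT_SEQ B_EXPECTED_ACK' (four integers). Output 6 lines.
300 2000 2000 100
461 2000 2000 100
548 2000 2000 100
548 2033 2033 100
573 2033 2033 100
655 2033 2033 100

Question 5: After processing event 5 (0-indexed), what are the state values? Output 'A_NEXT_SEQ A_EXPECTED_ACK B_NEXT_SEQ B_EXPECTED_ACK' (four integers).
After event 0: A_seq=300 A_ack=2000 B_seq=2000 B_ack=100
After event 1: A_seq=461 A_ack=2000 B_seq=2000 B_ack=100
After event 2: A_seq=548 A_ack=2000 B_seq=2000 B_ack=100
After event 3: A_seq=548 A_ack=2033 B_seq=2033 B_ack=100
After event 4: A_seq=573 A_ack=2033 B_seq=2033 B_ack=100
After event 5: A_seq=655 A_ack=2033 B_seq=2033 B_ack=100

655 2033 2033 100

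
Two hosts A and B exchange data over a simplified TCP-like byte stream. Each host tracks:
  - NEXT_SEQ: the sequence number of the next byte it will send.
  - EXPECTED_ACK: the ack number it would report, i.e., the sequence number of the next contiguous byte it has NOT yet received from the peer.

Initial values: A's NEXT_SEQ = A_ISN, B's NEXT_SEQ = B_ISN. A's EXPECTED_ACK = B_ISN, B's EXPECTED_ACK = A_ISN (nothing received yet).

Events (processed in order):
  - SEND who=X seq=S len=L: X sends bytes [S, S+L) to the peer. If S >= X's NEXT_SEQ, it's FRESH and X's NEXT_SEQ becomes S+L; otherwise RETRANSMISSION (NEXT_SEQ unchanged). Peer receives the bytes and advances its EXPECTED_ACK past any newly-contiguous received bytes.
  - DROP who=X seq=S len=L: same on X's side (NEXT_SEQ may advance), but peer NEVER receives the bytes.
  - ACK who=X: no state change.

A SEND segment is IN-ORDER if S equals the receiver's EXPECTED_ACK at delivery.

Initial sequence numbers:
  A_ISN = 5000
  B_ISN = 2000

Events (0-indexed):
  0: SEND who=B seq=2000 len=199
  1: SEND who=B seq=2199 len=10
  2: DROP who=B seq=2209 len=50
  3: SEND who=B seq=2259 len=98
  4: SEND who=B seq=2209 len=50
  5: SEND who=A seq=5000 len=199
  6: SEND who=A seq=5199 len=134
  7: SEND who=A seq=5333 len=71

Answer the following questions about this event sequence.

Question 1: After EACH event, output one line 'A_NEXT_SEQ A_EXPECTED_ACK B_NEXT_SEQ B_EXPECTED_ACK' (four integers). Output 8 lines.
5000 2199 2199 5000
5000 2209 2209 5000
5000 2209 2259 5000
5000 2209 2357 5000
5000 2357 2357 5000
5199 2357 2357 5199
5333 2357 2357 5333
5404 2357 2357 5404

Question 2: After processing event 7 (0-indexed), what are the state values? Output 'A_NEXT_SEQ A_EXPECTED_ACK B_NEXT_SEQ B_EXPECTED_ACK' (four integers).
After event 0: A_seq=5000 A_ack=2199 B_seq=2199 B_ack=5000
After event 1: A_seq=5000 A_ack=2209 B_seq=2209 B_ack=5000
After event 2: A_seq=5000 A_ack=2209 B_seq=2259 B_ack=5000
After event 3: A_seq=5000 A_ack=2209 B_seq=2357 B_ack=5000
After event 4: A_seq=5000 A_ack=2357 B_seq=2357 B_ack=5000
After event 5: A_seq=5199 A_ack=2357 B_seq=2357 B_ack=5199
After event 6: A_seq=5333 A_ack=2357 B_seq=2357 B_ack=5333
After event 7: A_seq=5404 A_ack=2357 B_seq=2357 B_ack=5404

5404 2357 2357 5404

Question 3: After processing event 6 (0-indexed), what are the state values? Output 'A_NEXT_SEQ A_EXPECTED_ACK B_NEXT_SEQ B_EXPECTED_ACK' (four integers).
After event 0: A_seq=5000 A_ack=2199 B_seq=2199 B_ack=5000
After event 1: A_seq=5000 A_ack=2209 B_seq=2209 B_ack=5000
After event 2: A_seq=5000 A_ack=2209 B_seq=2259 B_ack=5000
After event 3: A_seq=5000 A_ack=2209 B_seq=2357 B_ack=5000
After event 4: A_seq=5000 A_ack=2357 B_seq=2357 B_ack=5000
After event 5: A_seq=5199 A_ack=2357 B_seq=2357 B_ack=5199
After event 6: A_seq=5333 A_ack=2357 B_seq=2357 B_ack=5333

5333 2357 2357 5333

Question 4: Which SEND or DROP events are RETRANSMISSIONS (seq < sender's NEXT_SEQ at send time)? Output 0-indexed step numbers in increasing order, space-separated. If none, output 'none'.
Step 0: SEND seq=2000 -> fresh
Step 1: SEND seq=2199 -> fresh
Step 2: DROP seq=2209 -> fresh
Step 3: SEND seq=2259 -> fresh
Step 4: SEND seq=2209 -> retransmit
Step 5: SEND seq=5000 -> fresh
Step 6: SEND seq=5199 -> fresh
Step 7: SEND seq=5333 -> fresh

Answer: 4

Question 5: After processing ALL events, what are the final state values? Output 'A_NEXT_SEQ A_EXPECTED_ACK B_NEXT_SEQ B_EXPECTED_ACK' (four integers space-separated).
Answer: 5404 2357 2357 5404

Derivation:
After event 0: A_seq=5000 A_ack=2199 B_seq=2199 B_ack=5000
After event 1: A_seq=5000 A_ack=2209 B_seq=2209 B_ack=5000
After event 2: A_seq=5000 A_ack=2209 B_seq=2259 B_ack=5000
After event 3: A_seq=5000 A_ack=2209 B_seq=2357 B_ack=5000
After event 4: A_seq=5000 A_ack=2357 B_seq=2357 B_ack=5000
After event 5: A_seq=5199 A_ack=2357 B_seq=2357 B_ack=5199
After event 6: A_seq=5333 A_ack=2357 B_seq=2357 B_ack=5333
After event 7: A_seq=5404 A_ack=2357 B_seq=2357 B_ack=5404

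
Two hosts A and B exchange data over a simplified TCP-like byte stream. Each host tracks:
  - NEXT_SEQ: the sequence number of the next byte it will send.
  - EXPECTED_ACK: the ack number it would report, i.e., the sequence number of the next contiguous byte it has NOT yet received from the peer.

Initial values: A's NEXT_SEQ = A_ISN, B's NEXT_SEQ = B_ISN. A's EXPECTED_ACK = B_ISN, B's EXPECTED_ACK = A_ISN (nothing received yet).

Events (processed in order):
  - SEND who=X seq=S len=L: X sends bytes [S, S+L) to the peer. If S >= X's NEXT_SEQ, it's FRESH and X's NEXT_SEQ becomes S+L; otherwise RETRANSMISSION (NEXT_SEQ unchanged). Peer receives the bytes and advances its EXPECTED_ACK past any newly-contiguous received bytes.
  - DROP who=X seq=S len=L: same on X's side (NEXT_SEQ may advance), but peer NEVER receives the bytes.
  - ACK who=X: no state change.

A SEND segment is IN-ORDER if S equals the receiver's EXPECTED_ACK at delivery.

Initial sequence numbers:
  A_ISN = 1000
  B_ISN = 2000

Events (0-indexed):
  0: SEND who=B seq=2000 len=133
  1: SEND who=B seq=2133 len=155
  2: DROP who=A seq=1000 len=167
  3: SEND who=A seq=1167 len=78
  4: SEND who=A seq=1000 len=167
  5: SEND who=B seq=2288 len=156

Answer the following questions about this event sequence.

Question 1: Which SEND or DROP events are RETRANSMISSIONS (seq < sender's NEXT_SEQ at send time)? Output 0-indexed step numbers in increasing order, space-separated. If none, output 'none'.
Step 0: SEND seq=2000 -> fresh
Step 1: SEND seq=2133 -> fresh
Step 2: DROP seq=1000 -> fresh
Step 3: SEND seq=1167 -> fresh
Step 4: SEND seq=1000 -> retransmit
Step 5: SEND seq=2288 -> fresh

Answer: 4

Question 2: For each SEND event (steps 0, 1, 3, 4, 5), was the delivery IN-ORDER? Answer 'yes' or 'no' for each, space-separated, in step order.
Step 0: SEND seq=2000 -> in-order
Step 1: SEND seq=2133 -> in-order
Step 3: SEND seq=1167 -> out-of-order
Step 4: SEND seq=1000 -> in-order
Step 5: SEND seq=2288 -> in-order

Answer: yes yes no yes yes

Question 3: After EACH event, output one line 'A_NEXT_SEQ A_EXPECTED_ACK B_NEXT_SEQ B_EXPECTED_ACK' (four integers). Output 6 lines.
1000 2133 2133 1000
1000 2288 2288 1000
1167 2288 2288 1000
1245 2288 2288 1000
1245 2288 2288 1245
1245 2444 2444 1245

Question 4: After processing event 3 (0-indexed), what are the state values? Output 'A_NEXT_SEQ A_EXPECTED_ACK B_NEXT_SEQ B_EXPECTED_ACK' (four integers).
After event 0: A_seq=1000 A_ack=2133 B_seq=2133 B_ack=1000
After event 1: A_seq=1000 A_ack=2288 B_seq=2288 B_ack=1000
After event 2: A_seq=1167 A_ack=2288 B_seq=2288 B_ack=1000
After event 3: A_seq=1245 A_ack=2288 B_seq=2288 B_ack=1000

1245 2288 2288 1000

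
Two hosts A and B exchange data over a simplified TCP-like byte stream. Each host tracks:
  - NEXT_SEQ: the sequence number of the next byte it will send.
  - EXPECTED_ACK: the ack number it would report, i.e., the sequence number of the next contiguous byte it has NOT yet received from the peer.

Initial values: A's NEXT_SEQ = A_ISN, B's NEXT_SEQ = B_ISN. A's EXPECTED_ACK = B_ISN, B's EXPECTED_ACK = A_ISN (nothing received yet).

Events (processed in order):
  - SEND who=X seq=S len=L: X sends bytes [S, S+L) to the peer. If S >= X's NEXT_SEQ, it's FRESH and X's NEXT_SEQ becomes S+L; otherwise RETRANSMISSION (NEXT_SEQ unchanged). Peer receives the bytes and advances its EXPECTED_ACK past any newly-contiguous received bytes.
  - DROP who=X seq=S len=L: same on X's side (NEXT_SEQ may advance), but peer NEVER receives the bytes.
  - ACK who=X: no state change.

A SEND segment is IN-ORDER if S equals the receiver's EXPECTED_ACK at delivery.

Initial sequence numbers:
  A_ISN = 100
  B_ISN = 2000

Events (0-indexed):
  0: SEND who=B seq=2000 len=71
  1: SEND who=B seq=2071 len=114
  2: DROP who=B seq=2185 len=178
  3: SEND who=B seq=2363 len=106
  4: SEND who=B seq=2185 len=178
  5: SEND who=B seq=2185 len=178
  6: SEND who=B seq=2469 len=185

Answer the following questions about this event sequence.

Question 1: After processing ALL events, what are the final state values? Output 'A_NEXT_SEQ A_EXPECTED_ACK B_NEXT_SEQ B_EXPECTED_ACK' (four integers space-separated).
After event 0: A_seq=100 A_ack=2071 B_seq=2071 B_ack=100
After event 1: A_seq=100 A_ack=2185 B_seq=2185 B_ack=100
After event 2: A_seq=100 A_ack=2185 B_seq=2363 B_ack=100
After event 3: A_seq=100 A_ack=2185 B_seq=2469 B_ack=100
After event 4: A_seq=100 A_ack=2469 B_seq=2469 B_ack=100
After event 5: A_seq=100 A_ack=2469 B_seq=2469 B_ack=100
After event 6: A_seq=100 A_ack=2654 B_seq=2654 B_ack=100

Answer: 100 2654 2654 100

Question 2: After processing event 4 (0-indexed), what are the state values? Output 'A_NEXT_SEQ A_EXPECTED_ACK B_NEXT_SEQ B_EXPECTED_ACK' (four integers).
After event 0: A_seq=100 A_ack=2071 B_seq=2071 B_ack=100
After event 1: A_seq=100 A_ack=2185 B_seq=2185 B_ack=100
After event 2: A_seq=100 A_ack=2185 B_seq=2363 B_ack=100
After event 3: A_seq=100 A_ack=2185 B_seq=2469 B_ack=100
After event 4: A_seq=100 A_ack=2469 B_seq=2469 B_ack=100

100 2469 2469 100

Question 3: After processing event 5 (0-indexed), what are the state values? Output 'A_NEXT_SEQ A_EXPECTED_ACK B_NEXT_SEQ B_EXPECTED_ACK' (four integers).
After event 0: A_seq=100 A_ack=2071 B_seq=2071 B_ack=100
After event 1: A_seq=100 A_ack=2185 B_seq=2185 B_ack=100
After event 2: A_seq=100 A_ack=2185 B_seq=2363 B_ack=100
After event 3: A_seq=100 A_ack=2185 B_seq=2469 B_ack=100
After event 4: A_seq=100 A_ack=2469 B_seq=2469 B_ack=100
After event 5: A_seq=100 A_ack=2469 B_seq=2469 B_ack=100

100 2469 2469 100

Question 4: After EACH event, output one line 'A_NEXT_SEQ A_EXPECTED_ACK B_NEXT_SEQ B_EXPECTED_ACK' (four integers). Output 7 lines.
100 2071 2071 100
100 2185 2185 100
100 2185 2363 100
100 2185 2469 100
100 2469 2469 100
100 2469 2469 100
100 2654 2654 100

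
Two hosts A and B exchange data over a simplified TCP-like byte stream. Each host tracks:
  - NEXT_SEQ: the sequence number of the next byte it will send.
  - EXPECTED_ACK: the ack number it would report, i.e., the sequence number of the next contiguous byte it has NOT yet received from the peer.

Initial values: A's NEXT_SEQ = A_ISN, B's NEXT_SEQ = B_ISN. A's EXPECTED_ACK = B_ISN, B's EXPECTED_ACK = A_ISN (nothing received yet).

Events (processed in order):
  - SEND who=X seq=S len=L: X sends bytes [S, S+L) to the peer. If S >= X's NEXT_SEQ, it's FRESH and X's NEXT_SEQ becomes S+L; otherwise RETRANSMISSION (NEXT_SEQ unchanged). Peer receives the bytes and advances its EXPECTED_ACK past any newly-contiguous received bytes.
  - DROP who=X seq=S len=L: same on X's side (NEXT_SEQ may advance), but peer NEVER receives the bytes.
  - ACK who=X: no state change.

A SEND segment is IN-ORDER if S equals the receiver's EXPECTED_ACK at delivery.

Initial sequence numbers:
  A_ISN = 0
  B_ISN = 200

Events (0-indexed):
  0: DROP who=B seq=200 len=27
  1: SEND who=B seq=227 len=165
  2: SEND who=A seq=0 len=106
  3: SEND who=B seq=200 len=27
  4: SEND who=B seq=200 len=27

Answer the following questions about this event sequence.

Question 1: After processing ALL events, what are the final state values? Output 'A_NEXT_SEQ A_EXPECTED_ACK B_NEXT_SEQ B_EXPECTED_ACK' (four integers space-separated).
After event 0: A_seq=0 A_ack=200 B_seq=227 B_ack=0
After event 1: A_seq=0 A_ack=200 B_seq=392 B_ack=0
After event 2: A_seq=106 A_ack=200 B_seq=392 B_ack=106
After event 3: A_seq=106 A_ack=392 B_seq=392 B_ack=106
After event 4: A_seq=106 A_ack=392 B_seq=392 B_ack=106

Answer: 106 392 392 106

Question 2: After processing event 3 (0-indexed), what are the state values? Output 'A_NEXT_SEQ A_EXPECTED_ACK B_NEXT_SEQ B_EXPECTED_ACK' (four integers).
After event 0: A_seq=0 A_ack=200 B_seq=227 B_ack=0
After event 1: A_seq=0 A_ack=200 B_seq=392 B_ack=0
After event 2: A_seq=106 A_ack=200 B_seq=392 B_ack=106
After event 3: A_seq=106 A_ack=392 B_seq=392 B_ack=106

106 392 392 106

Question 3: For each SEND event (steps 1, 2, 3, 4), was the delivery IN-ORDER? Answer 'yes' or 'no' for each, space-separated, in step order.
Step 1: SEND seq=227 -> out-of-order
Step 2: SEND seq=0 -> in-order
Step 3: SEND seq=200 -> in-order
Step 4: SEND seq=200 -> out-of-order

Answer: no yes yes no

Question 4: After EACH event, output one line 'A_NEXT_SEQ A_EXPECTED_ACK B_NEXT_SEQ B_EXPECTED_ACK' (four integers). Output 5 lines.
0 200 227 0
0 200 392 0
106 200 392 106
106 392 392 106
106 392 392 106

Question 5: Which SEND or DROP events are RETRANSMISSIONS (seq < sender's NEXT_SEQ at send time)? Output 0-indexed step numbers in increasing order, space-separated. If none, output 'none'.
Step 0: DROP seq=200 -> fresh
Step 1: SEND seq=227 -> fresh
Step 2: SEND seq=0 -> fresh
Step 3: SEND seq=200 -> retransmit
Step 4: SEND seq=200 -> retransmit

Answer: 3 4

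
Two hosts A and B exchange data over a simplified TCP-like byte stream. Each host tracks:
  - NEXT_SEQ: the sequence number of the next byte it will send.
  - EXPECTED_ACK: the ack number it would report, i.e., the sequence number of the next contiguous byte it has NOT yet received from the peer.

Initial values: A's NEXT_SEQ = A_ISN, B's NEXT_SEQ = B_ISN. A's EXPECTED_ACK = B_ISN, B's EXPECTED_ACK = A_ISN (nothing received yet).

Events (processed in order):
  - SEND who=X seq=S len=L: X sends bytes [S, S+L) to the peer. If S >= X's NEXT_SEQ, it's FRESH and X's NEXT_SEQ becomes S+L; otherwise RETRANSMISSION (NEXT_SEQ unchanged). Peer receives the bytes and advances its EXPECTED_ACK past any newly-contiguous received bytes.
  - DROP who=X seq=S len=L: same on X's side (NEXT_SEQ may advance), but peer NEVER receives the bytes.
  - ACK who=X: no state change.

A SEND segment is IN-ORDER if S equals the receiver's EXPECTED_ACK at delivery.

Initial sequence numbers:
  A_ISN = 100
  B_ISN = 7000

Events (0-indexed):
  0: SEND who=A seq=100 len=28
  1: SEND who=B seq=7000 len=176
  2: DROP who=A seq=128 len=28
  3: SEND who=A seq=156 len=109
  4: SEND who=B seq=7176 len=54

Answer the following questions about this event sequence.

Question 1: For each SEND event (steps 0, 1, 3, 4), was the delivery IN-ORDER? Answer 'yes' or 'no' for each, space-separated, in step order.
Answer: yes yes no yes

Derivation:
Step 0: SEND seq=100 -> in-order
Step 1: SEND seq=7000 -> in-order
Step 3: SEND seq=156 -> out-of-order
Step 4: SEND seq=7176 -> in-order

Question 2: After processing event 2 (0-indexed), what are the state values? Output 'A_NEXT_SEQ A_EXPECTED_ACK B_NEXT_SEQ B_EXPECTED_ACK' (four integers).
After event 0: A_seq=128 A_ack=7000 B_seq=7000 B_ack=128
After event 1: A_seq=128 A_ack=7176 B_seq=7176 B_ack=128
After event 2: A_seq=156 A_ack=7176 B_seq=7176 B_ack=128

156 7176 7176 128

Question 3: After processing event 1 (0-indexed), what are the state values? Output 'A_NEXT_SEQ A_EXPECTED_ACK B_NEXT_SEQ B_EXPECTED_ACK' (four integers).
After event 0: A_seq=128 A_ack=7000 B_seq=7000 B_ack=128
After event 1: A_seq=128 A_ack=7176 B_seq=7176 B_ack=128

128 7176 7176 128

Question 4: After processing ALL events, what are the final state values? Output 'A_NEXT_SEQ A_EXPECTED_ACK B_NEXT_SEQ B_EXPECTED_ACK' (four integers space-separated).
Answer: 265 7230 7230 128

Derivation:
After event 0: A_seq=128 A_ack=7000 B_seq=7000 B_ack=128
After event 1: A_seq=128 A_ack=7176 B_seq=7176 B_ack=128
After event 2: A_seq=156 A_ack=7176 B_seq=7176 B_ack=128
After event 3: A_seq=265 A_ack=7176 B_seq=7176 B_ack=128
After event 4: A_seq=265 A_ack=7230 B_seq=7230 B_ack=128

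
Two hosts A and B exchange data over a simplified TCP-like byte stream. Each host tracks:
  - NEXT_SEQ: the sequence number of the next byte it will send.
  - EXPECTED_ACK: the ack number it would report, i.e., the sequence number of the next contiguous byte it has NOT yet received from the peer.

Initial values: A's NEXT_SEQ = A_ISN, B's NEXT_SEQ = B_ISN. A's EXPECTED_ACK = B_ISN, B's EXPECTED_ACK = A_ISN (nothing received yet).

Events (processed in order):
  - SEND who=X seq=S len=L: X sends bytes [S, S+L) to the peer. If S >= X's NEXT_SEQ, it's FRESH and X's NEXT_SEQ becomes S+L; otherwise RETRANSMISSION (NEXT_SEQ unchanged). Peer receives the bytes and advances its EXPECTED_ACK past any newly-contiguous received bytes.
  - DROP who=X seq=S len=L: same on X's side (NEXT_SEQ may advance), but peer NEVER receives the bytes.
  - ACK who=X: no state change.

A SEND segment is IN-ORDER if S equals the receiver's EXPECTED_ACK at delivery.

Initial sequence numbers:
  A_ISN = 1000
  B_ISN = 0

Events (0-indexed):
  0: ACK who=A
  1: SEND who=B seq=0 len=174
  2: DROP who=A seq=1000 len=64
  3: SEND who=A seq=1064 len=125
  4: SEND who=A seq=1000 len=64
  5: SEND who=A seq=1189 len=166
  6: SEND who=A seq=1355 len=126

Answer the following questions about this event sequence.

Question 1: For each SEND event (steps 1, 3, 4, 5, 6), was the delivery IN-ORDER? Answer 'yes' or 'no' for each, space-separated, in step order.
Step 1: SEND seq=0 -> in-order
Step 3: SEND seq=1064 -> out-of-order
Step 4: SEND seq=1000 -> in-order
Step 5: SEND seq=1189 -> in-order
Step 6: SEND seq=1355 -> in-order

Answer: yes no yes yes yes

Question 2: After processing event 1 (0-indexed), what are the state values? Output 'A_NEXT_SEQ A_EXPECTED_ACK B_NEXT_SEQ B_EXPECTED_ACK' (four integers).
After event 0: A_seq=1000 A_ack=0 B_seq=0 B_ack=1000
After event 1: A_seq=1000 A_ack=174 B_seq=174 B_ack=1000

1000 174 174 1000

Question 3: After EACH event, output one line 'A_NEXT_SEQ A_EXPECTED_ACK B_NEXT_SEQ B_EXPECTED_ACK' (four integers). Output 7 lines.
1000 0 0 1000
1000 174 174 1000
1064 174 174 1000
1189 174 174 1000
1189 174 174 1189
1355 174 174 1355
1481 174 174 1481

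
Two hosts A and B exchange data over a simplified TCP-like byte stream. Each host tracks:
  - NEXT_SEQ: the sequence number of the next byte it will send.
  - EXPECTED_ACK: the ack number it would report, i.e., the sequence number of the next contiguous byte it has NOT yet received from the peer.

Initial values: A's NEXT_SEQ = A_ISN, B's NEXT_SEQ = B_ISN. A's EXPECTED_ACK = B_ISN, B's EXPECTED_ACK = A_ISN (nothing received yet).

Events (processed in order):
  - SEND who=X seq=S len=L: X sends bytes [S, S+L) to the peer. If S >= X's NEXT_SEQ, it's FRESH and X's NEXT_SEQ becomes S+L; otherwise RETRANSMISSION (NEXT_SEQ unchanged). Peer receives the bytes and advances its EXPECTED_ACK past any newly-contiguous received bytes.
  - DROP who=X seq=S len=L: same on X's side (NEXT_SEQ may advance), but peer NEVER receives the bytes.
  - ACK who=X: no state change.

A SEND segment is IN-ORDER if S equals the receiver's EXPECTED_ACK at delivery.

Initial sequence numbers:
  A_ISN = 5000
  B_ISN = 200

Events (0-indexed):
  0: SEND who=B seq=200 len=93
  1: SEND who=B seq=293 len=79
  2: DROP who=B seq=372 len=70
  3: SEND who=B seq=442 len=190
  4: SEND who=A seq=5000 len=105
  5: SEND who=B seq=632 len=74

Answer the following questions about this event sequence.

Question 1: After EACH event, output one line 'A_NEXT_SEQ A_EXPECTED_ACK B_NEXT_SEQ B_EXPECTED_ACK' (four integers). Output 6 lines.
5000 293 293 5000
5000 372 372 5000
5000 372 442 5000
5000 372 632 5000
5105 372 632 5105
5105 372 706 5105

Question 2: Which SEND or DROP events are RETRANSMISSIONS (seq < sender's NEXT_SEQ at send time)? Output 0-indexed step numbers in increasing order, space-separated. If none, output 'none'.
Answer: none

Derivation:
Step 0: SEND seq=200 -> fresh
Step 1: SEND seq=293 -> fresh
Step 2: DROP seq=372 -> fresh
Step 3: SEND seq=442 -> fresh
Step 4: SEND seq=5000 -> fresh
Step 5: SEND seq=632 -> fresh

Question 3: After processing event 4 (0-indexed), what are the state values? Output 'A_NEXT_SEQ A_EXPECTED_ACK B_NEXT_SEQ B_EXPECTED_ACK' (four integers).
After event 0: A_seq=5000 A_ack=293 B_seq=293 B_ack=5000
After event 1: A_seq=5000 A_ack=372 B_seq=372 B_ack=5000
After event 2: A_seq=5000 A_ack=372 B_seq=442 B_ack=5000
After event 3: A_seq=5000 A_ack=372 B_seq=632 B_ack=5000
After event 4: A_seq=5105 A_ack=372 B_seq=632 B_ack=5105

5105 372 632 5105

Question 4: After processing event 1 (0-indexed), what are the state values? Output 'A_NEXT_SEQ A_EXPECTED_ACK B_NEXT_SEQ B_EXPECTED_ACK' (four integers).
After event 0: A_seq=5000 A_ack=293 B_seq=293 B_ack=5000
After event 1: A_seq=5000 A_ack=372 B_seq=372 B_ack=5000

5000 372 372 5000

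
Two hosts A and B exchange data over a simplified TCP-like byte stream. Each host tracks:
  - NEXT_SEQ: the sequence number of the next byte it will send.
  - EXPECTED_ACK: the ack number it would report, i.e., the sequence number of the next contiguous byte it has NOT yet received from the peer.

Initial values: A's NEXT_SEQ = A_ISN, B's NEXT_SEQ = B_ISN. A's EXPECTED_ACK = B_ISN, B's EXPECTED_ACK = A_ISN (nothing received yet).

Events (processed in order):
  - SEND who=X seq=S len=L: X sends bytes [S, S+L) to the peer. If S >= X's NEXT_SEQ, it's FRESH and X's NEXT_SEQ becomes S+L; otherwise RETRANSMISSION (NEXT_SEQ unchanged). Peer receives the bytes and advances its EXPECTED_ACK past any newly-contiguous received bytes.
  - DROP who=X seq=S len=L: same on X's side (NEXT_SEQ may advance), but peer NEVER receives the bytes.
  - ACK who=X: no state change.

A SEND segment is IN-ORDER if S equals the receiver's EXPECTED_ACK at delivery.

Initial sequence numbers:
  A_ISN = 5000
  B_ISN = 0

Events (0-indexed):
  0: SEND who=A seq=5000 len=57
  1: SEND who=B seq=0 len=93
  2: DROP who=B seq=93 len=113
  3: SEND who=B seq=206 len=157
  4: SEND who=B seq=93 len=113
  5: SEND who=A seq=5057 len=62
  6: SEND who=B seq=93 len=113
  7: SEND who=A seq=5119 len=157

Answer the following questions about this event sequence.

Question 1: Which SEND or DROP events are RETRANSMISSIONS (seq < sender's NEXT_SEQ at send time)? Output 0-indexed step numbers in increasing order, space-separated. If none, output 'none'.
Answer: 4 6

Derivation:
Step 0: SEND seq=5000 -> fresh
Step 1: SEND seq=0 -> fresh
Step 2: DROP seq=93 -> fresh
Step 3: SEND seq=206 -> fresh
Step 4: SEND seq=93 -> retransmit
Step 5: SEND seq=5057 -> fresh
Step 6: SEND seq=93 -> retransmit
Step 7: SEND seq=5119 -> fresh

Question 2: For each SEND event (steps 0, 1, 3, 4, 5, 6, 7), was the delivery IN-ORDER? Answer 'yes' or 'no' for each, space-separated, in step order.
Answer: yes yes no yes yes no yes

Derivation:
Step 0: SEND seq=5000 -> in-order
Step 1: SEND seq=0 -> in-order
Step 3: SEND seq=206 -> out-of-order
Step 4: SEND seq=93 -> in-order
Step 5: SEND seq=5057 -> in-order
Step 6: SEND seq=93 -> out-of-order
Step 7: SEND seq=5119 -> in-order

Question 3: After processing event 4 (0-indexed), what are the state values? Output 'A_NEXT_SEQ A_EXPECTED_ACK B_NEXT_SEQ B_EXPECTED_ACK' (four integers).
After event 0: A_seq=5057 A_ack=0 B_seq=0 B_ack=5057
After event 1: A_seq=5057 A_ack=93 B_seq=93 B_ack=5057
After event 2: A_seq=5057 A_ack=93 B_seq=206 B_ack=5057
After event 3: A_seq=5057 A_ack=93 B_seq=363 B_ack=5057
After event 4: A_seq=5057 A_ack=363 B_seq=363 B_ack=5057

5057 363 363 5057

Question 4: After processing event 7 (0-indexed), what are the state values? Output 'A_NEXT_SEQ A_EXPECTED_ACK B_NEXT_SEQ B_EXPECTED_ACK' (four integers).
After event 0: A_seq=5057 A_ack=0 B_seq=0 B_ack=5057
After event 1: A_seq=5057 A_ack=93 B_seq=93 B_ack=5057
After event 2: A_seq=5057 A_ack=93 B_seq=206 B_ack=5057
After event 3: A_seq=5057 A_ack=93 B_seq=363 B_ack=5057
After event 4: A_seq=5057 A_ack=363 B_seq=363 B_ack=5057
After event 5: A_seq=5119 A_ack=363 B_seq=363 B_ack=5119
After event 6: A_seq=5119 A_ack=363 B_seq=363 B_ack=5119
After event 7: A_seq=5276 A_ack=363 B_seq=363 B_ack=5276

5276 363 363 5276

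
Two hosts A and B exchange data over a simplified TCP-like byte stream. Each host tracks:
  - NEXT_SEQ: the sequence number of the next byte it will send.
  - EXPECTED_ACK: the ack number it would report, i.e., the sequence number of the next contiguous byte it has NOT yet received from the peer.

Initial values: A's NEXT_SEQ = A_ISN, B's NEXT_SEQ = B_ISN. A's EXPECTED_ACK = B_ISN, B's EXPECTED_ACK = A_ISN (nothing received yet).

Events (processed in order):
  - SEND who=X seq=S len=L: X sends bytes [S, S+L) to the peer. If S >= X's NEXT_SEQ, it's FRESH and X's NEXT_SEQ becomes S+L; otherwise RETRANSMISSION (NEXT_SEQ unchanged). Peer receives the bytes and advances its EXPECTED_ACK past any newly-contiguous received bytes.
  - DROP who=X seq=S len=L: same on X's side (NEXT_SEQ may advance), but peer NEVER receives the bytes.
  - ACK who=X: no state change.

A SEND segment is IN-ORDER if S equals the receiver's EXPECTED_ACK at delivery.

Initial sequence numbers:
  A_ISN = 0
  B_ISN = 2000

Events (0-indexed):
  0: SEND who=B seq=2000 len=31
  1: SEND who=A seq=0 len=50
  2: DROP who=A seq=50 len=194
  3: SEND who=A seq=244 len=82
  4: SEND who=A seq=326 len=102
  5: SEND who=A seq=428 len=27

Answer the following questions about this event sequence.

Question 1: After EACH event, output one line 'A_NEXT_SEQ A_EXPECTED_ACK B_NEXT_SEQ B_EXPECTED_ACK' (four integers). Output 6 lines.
0 2031 2031 0
50 2031 2031 50
244 2031 2031 50
326 2031 2031 50
428 2031 2031 50
455 2031 2031 50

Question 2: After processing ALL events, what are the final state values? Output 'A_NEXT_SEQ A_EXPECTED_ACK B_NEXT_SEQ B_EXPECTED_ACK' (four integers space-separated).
After event 0: A_seq=0 A_ack=2031 B_seq=2031 B_ack=0
After event 1: A_seq=50 A_ack=2031 B_seq=2031 B_ack=50
After event 2: A_seq=244 A_ack=2031 B_seq=2031 B_ack=50
After event 3: A_seq=326 A_ack=2031 B_seq=2031 B_ack=50
After event 4: A_seq=428 A_ack=2031 B_seq=2031 B_ack=50
After event 5: A_seq=455 A_ack=2031 B_seq=2031 B_ack=50

Answer: 455 2031 2031 50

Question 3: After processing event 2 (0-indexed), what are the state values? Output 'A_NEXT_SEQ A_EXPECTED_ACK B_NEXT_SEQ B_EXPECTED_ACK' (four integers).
After event 0: A_seq=0 A_ack=2031 B_seq=2031 B_ack=0
After event 1: A_seq=50 A_ack=2031 B_seq=2031 B_ack=50
After event 2: A_seq=244 A_ack=2031 B_seq=2031 B_ack=50

244 2031 2031 50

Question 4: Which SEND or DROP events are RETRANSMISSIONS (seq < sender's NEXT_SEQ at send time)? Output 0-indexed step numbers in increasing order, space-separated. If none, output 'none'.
Step 0: SEND seq=2000 -> fresh
Step 1: SEND seq=0 -> fresh
Step 2: DROP seq=50 -> fresh
Step 3: SEND seq=244 -> fresh
Step 4: SEND seq=326 -> fresh
Step 5: SEND seq=428 -> fresh

Answer: none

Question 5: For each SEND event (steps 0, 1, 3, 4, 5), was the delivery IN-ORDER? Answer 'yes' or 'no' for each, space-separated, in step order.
Answer: yes yes no no no

Derivation:
Step 0: SEND seq=2000 -> in-order
Step 1: SEND seq=0 -> in-order
Step 3: SEND seq=244 -> out-of-order
Step 4: SEND seq=326 -> out-of-order
Step 5: SEND seq=428 -> out-of-order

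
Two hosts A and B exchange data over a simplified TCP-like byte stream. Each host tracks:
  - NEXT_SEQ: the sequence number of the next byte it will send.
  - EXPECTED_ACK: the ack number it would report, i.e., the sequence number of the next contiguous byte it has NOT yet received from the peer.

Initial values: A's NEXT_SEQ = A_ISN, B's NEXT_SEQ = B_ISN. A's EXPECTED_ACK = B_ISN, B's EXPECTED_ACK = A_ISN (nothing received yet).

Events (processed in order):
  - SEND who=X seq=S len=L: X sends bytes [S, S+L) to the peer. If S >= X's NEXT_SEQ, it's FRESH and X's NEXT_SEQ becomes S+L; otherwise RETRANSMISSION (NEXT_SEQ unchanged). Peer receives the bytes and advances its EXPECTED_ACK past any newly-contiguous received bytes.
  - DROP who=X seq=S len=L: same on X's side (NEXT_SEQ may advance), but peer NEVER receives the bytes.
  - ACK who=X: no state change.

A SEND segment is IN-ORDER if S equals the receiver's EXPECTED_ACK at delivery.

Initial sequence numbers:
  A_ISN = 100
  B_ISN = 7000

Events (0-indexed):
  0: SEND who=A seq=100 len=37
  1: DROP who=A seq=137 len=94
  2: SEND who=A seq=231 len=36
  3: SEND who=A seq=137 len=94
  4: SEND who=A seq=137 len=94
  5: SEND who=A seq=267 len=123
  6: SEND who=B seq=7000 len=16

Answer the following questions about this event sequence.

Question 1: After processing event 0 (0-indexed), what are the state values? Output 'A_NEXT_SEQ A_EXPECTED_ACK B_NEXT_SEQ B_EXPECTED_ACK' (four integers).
After event 0: A_seq=137 A_ack=7000 B_seq=7000 B_ack=137

137 7000 7000 137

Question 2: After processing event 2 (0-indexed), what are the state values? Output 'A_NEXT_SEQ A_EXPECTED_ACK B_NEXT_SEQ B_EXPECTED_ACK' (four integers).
After event 0: A_seq=137 A_ack=7000 B_seq=7000 B_ack=137
After event 1: A_seq=231 A_ack=7000 B_seq=7000 B_ack=137
After event 2: A_seq=267 A_ack=7000 B_seq=7000 B_ack=137

267 7000 7000 137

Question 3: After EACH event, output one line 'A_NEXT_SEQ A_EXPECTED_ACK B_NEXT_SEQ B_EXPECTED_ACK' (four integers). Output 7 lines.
137 7000 7000 137
231 7000 7000 137
267 7000 7000 137
267 7000 7000 267
267 7000 7000 267
390 7000 7000 390
390 7016 7016 390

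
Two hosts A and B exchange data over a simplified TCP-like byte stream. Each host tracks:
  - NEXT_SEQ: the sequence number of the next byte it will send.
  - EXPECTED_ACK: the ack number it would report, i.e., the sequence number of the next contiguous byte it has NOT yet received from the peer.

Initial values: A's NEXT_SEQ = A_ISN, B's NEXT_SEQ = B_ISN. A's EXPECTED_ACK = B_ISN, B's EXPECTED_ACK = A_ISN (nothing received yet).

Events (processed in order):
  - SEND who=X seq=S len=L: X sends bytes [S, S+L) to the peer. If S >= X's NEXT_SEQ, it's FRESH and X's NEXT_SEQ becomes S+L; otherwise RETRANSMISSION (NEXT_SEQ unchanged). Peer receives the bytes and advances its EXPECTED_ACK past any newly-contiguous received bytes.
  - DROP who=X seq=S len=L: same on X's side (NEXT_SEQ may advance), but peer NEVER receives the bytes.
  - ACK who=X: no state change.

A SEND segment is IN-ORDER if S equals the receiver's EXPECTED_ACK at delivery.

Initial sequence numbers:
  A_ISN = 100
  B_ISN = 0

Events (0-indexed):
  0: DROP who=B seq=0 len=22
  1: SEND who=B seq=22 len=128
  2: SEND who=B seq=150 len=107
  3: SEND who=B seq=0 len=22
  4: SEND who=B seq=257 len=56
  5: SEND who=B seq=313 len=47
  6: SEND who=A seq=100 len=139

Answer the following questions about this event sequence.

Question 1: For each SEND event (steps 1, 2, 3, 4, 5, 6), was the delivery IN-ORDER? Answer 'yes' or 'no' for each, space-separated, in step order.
Step 1: SEND seq=22 -> out-of-order
Step 2: SEND seq=150 -> out-of-order
Step 3: SEND seq=0 -> in-order
Step 4: SEND seq=257 -> in-order
Step 5: SEND seq=313 -> in-order
Step 6: SEND seq=100 -> in-order

Answer: no no yes yes yes yes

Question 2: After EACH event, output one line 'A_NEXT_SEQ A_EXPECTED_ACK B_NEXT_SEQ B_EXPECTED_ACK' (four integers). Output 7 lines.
100 0 22 100
100 0 150 100
100 0 257 100
100 257 257 100
100 313 313 100
100 360 360 100
239 360 360 239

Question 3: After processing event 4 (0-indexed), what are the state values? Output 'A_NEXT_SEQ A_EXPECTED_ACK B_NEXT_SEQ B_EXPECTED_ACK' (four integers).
After event 0: A_seq=100 A_ack=0 B_seq=22 B_ack=100
After event 1: A_seq=100 A_ack=0 B_seq=150 B_ack=100
After event 2: A_seq=100 A_ack=0 B_seq=257 B_ack=100
After event 3: A_seq=100 A_ack=257 B_seq=257 B_ack=100
After event 4: A_seq=100 A_ack=313 B_seq=313 B_ack=100

100 313 313 100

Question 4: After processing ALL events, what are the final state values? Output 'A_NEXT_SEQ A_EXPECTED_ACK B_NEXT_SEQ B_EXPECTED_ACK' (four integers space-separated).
Answer: 239 360 360 239

Derivation:
After event 0: A_seq=100 A_ack=0 B_seq=22 B_ack=100
After event 1: A_seq=100 A_ack=0 B_seq=150 B_ack=100
After event 2: A_seq=100 A_ack=0 B_seq=257 B_ack=100
After event 3: A_seq=100 A_ack=257 B_seq=257 B_ack=100
After event 4: A_seq=100 A_ack=313 B_seq=313 B_ack=100
After event 5: A_seq=100 A_ack=360 B_seq=360 B_ack=100
After event 6: A_seq=239 A_ack=360 B_seq=360 B_ack=239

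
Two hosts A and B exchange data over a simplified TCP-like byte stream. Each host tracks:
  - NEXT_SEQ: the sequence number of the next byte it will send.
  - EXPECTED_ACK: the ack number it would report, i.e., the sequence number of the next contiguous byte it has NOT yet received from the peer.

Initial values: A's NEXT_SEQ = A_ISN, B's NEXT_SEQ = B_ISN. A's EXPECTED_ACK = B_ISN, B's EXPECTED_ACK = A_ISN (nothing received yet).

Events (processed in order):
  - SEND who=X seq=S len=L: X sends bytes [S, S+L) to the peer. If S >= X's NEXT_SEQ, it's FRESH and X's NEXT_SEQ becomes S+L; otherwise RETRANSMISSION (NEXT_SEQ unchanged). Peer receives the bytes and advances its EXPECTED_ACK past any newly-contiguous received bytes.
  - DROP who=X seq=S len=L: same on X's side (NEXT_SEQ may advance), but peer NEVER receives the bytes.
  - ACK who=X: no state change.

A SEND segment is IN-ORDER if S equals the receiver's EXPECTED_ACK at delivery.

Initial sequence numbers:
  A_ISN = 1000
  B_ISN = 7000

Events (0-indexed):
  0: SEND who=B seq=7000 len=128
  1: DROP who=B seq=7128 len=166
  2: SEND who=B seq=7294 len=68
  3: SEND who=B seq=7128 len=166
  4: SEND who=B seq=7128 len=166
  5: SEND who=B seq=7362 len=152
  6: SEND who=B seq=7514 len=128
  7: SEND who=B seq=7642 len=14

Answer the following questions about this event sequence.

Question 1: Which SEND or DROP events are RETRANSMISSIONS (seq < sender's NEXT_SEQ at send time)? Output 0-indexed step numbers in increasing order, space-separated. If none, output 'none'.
Step 0: SEND seq=7000 -> fresh
Step 1: DROP seq=7128 -> fresh
Step 2: SEND seq=7294 -> fresh
Step 3: SEND seq=7128 -> retransmit
Step 4: SEND seq=7128 -> retransmit
Step 5: SEND seq=7362 -> fresh
Step 6: SEND seq=7514 -> fresh
Step 7: SEND seq=7642 -> fresh

Answer: 3 4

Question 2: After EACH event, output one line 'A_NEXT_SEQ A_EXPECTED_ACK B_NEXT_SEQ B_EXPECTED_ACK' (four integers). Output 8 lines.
1000 7128 7128 1000
1000 7128 7294 1000
1000 7128 7362 1000
1000 7362 7362 1000
1000 7362 7362 1000
1000 7514 7514 1000
1000 7642 7642 1000
1000 7656 7656 1000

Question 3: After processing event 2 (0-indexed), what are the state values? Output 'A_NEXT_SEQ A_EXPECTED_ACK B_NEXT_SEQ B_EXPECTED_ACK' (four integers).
After event 0: A_seq=1000 A_ack=7128 B_seq=7128 B_ack=1000
After event 1: A_seq=1000 A_ack=7128 B_seq=7294 B_ack=1000
After event 2: A_seq=1000 A_ack=7128 B_seq=7362 B_ack=1000

1000 7128 7362 1000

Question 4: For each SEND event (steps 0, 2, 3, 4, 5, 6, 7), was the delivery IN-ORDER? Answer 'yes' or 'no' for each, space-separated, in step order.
Answer: yes no yes no yes yes yes

Derivation:
Step 0: SEND seq=7000 -> in-order
Step 2: SEND seq=7294 -> out-of-order
Step 3: SEND seq=7128 -> in-order
Step 4: SEND seq=7128 -> out-of-order
Step 5: SEND seq=7362 -> in-order
Step 6: SEND seq=7514 -> in-order
Step 7: SEND seq=7642 -> in-order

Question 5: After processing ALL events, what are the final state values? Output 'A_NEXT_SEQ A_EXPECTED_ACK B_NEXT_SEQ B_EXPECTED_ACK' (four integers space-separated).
After event 0: A_seq=1000 A_ack=7128 B_seq=7128 B_ack=1000
After event 1: A_seq=1000 A_ack=7128 B_seq=7294 B_ack=1000
After event 2: A_seq=1000 A_ack=7128 B_seq=7362 B_ack=1000
After event 3: A_seq=1000 A_ack=7362 B_seq=7362 B_ack=1000
After event 4: A_seq=1000 A_ack=7362 B_seq=7362 B_ack=1000
After event 5: A_seq=1000 A_ack=7514 B_seq=7514 B_ack=1000
After event 6: A_seq=1000 A_ack=7642 B_seq=7642 B_ack=1000
After event 7: A_seq=1000 A_ack=7656 B_seq=7656 B_ack=1000

Answer: 1000 7656 7656 1000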